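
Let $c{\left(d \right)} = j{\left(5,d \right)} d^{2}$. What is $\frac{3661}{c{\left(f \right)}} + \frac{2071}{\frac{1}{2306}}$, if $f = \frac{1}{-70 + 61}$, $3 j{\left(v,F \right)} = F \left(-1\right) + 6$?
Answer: $\frac{270671537}{55} \approx 4.9213 \cdot 10^{6}$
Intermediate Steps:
$j{\left(v,F \right)} = 2 - \frac{F}{3}$ ($j{\left(v,F \right)} = \frac{F \left(-1\right) + 6}{3} = \frac{- F + 6}{3} = \frac{6 - F}{3} = 2 - \frac{F}{3}$)
$f = - \frac{1}{9}$ ($f = \frac{1}{-9} = - \frac{1}{9} \approx -0.11111$)
$c{\left(d \right)} = d^{2} \left(2 - \frac{d}{3}\right)$ ($c{\left(d \right)} = \left(2 - \frac{d}{3}\right) d^{2} = d^{2} \left(2 - \frac{d}{3}\right)$)
$\frac{3661}{c{\left(f \right)}} + \frac{2071}{\frac{1}{2306}} = \frac{3661}{\frac{1}{3} \left(- \frac{1}{9}\right)^{2} \left(6 - - \frac{1}{9}\right)} + \frac{2071}{\frac{1}{2306}} = \frac{3661}{\frac{1}{3} \cdot \frac{1}{81} \left(6 + \frac{1}{9}\right)} + 2071 \frac{1}{\frac{1}{2306}} = \frac{3661}{\frac{1}{3} \cdot \frac{1}{81} \cdot \frac{55}{9}} + 2071 \cdot 2306 = \frac{3661}{\frac{55}{2187}} + 4775726 = 3661 \cdot \frac{2187}{55} + 4775726 = \frac{8006607}{55} + 4775726 = \frac{270671537}{55}$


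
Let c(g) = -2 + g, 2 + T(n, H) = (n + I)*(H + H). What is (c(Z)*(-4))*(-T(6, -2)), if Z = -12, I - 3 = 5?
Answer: 3248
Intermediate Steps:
I = 8 (I = 3 + 5 = 8)
T(n, H) = -2 + 2*H*(8 + n) (T(n, H) = -2 + (n + 8)*(H + H) = -2 + (8 + n)*(2*H) = -2 + 2*H*(8 + n))
(c(Z)*(-4))*(-T(6, -2)) = ((-2 - 12)*(-4))*(-(-2 + 16*(-2) + 2*(-2)*6)) = (-14*(-4))*(-(-2 - 32 - 24)) = 56*(-1*(-58)) = 56*58 = 3248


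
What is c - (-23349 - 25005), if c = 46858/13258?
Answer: 45794585/947 ≈ 48358.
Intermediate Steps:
c = 3347/947 (c = 46858*(1/13258) = 3347/947 ≈ 3.5343)
c - (-23349 - 25005) = 3347/947 - (-23349 - 25005) = 3347/947 - 1*(-48354) = 3347/947 + 48354 = 45794585/947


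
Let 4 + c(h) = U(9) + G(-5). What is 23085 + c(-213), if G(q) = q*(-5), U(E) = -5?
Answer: 23101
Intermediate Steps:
G(q) = -5*q
c(h) = 16 (c(h) = -4 + (-5 - 5*(-5)) = -4 + (-5 + 25) = -4 + 20 = 16)
23085 + c(-213) = 23085 + 16 = 23101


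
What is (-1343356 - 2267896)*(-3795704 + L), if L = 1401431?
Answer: 8646323159796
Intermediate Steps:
(-1343356 - 2267896)*(-3795704 + L) = (-1343356 - 2267896)*(-3795704 + 1401431) = -3611252*(-2394273) = 8646323159796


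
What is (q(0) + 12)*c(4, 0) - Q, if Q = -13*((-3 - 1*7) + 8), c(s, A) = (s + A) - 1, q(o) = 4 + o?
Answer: 22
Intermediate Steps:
c(s, A) = -1 + A + s (c(s, A) = (A + s) - 1 = -1 + A + s)
Q = 26 (Q = -13*((-3 - 7) + 8) = -13*(-10 + 8) = -13*(-2) = 26)
(q(0) + 12)*c(4, 0) - Q = ((4 + 0) + 12)*(-1 + 0 + 4) - 1*26 = (4 + 12)*3 - 26 = 16*3 - 26 = 48 - 26 = 22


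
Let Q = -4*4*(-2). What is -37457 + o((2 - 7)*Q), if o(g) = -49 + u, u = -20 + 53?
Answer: -37473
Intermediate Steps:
Q = 32 (Q = -16*(-2) = 32)
u = 33
o(g) = -16 (o(g) = -49 + 33 = -16)
-37457 + o((2 - 7)*Q) = -37457 - 16 = -37473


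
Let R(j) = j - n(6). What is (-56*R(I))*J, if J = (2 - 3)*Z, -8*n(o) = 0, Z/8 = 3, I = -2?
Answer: -2688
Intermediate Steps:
Z = 24 (Z = 8*3 = 24)
n(o) = 0 (n(o) = -1/8*0 = 0)
R(j) = j (R(j) = j - 1*0 = j + 0 = j)
J = -24 (J = (2 - 3)*24 = -1*24 = -24)
(-56*R(I))*J = -56*(-2)*(-24) = 112*(-24) = -2688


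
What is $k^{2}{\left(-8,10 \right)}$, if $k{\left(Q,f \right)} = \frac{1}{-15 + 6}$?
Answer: $\frac{1}{81} \approx 0.012346$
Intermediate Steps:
$k{\left(Q,f \right)} = - \frac{1}{9}$ ($k{\left(Q,f \right)} = \frac{1}{-9} = - \frac{1}{9}$)
$k^{2}{\left(-8,10 \right)} = \left(- \frac{1}{9}\right)^{2} = \frac{1}{81}$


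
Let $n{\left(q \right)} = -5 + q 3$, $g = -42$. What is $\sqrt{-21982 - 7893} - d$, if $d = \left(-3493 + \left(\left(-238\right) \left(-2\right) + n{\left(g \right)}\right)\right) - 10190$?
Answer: $13338 + 5 i \sqrt{1195} \approx 13338.0 + 172.84 i$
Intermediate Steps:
$n{\left(q \right)} = -5 + 3 q$
$d = -13338$ ($d = \left(-3493 + \left(\left(-238\right) \left(-2\right) + \left(-5 + 3 \left(-42\right)\right)\right)\right) - 10190 = \left(-3493 + \left(476 - 131\right)\right) - 10190 = \left(-3493 + 345\right) - 10190 = -3148 - 10190 = -13338$)
$\sqrt{-21982 - 7893} - d = \sqrt{-21982 - 7893} - -13338 = \sqrt{-29875} + 13338 = 5 i \sqrt{1195} + 13338 = 13338 + 5 i \sqrt{1195}$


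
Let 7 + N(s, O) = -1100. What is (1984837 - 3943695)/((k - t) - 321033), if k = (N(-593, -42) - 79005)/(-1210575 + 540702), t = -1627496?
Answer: -437395361678/291721456437 ≈ -1.4994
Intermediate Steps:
N(s, O) = -1107 (N(s, O) = -7 - 1100 = -1107)
k = 26704/223291 (k = (-1107 - 79005)/(-1210575 + 540702) = -80112/(-669873) = -80112*(-1/669873) = 26704/223291 ≈ 0.11959)
(1984837 - 3943695)/((k - t) - 321033) = (1984837 - 3943695)/((26704/223291 - 1*(-1627496)) - 321033) = -1958858/((26704/223291 + 1627496) - 321033) = -1958858/(363405236040/223291 - 321033) = -1958858/291721456437/223291 = -1958858*223291/291721456437 = -437395361678/291721456437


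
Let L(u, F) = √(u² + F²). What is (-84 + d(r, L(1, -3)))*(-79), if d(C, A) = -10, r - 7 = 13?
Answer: 7426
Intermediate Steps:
r = 20 (r = 7 + 13 = 20)
L(u, F) = √(F² + u²)
(-84 + d(r, L(1, -3)))*(-79) = (-84 - 10)*(-79) = -94*(-79) = 7426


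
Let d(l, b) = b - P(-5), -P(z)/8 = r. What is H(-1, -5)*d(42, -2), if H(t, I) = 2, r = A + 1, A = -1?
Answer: -4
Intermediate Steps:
r = 0 (r = -1 + 1 = 0)
P(z) = 0 (P(z) = -8*0 = 0)
d(l, b) = b (d(l, b) = b - 1*0 = b + 0 = b)
H(-1, -5)*d(42, -2) = 2*(-2) = -4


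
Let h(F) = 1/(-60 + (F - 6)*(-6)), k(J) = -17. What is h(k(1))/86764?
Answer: 1/6767592 ≈ 1.4776e-7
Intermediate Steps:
h(F) = 1/(-24 - 6*F) (h(F) = 1/(-60 + (-6 + F)*(-6)) = 1/(-60 + (36 - 6*F)) = 1/(-24 - 6*F))
h(k(1))/86764 = -1/(24 + 6*(-17))/86764 = -1/(24 - 102)*(1/86764) = -1/(-78)*(1/86764) = -1*(-1/78)*(1/86764) = (1/78)*(1/86764) = 1/6767592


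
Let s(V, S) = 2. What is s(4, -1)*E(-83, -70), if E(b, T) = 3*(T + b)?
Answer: -918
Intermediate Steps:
E(b, T) = 3*T + 3*b
s(4, -1)*E(-83, -70) = 2*(3*(-70) + 3*(-83)) = 2*(-210 - 249) = 2*(-459) = -918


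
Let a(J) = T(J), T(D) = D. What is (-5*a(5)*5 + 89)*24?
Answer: -864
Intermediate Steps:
a(J) = J
(-5*a(5)*5 + 89)*24 = (-5*5*5 + 89)*24 = (-25*5 + 89)*24 = (-125 + 89)*24 = -36*24 = -864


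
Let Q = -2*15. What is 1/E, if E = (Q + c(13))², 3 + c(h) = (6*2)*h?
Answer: 1/15129 ≈ 6.6098e-5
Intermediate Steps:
Q = -30
c(h) = -3 + 12*h (c(h) = -3 + (6*2)*h = -3 + 12*h)
E = 15129 (E = (-30 + (-3 + 12*13))² = (-30 + (-3 + 156))² = (-30 + 153)² = 123² = 15129)
1/E = 1/15129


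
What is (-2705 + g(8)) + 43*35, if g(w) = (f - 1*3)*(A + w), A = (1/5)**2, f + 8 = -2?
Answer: -32613/25 ≈ -1304.5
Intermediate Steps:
f = -10 (f = -8 - 2 = -10)
A = 1/25 (A = (1/5)**2 = 1/25 ≈ 0.040000)
g(w) = -13/25 - 13*w (g(w) = (-10 - 1*3)*(1/25 + w) = (-10 - 3)*(1/25 + w) = -13*(1/25 + w) = -13/25 - 13*w)
(-2705 + g(8)) + 43*35 = (-2705 + (-13/25 - 13*8)) + 43*35 = (-2705 + (-13/25 - 104)) + 1505 = (-2705 - 2613/25) + 1505 = -70238/25 + 1505 = -32613/25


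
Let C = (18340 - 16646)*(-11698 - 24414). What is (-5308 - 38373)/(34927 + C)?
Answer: 43681/61138801 ≈ 0.00071446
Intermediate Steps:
C = -61173728 (C = 1694*(-36112) = -61173728)
(-5308 - 38373)/(34927 + C) = (-5308 - 38373)/(34927 - 61173728) = -43681/(-61138801) = -43681*(-1/61138801) = 43681/61138801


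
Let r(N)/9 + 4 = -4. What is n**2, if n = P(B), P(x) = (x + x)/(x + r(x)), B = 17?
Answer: 1156/3025 ≈ 0.38215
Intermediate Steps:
r(N) = -72 (r(N) = -36 + 9*(-4) = -36 - 36 = -72)
P(x) = 2*x/(-72 + x) (P(x) = (x + x)/(x - 72) = (2*x)/(-72 + x) = 2*x/(-72 + x))
n = -34/55 (n = 2*17/(-72 + 17) = 2*17/(-55) = 2*17*(-1/55) = -34/55 ≈ -0.61818)
n**2 = (-34/55)**2 = 1156/3025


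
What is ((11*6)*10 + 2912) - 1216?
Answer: 2356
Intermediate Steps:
((11*6)*10 + 2912) - 1216 = (66*10 + 2912) - 1216 = (660 + 2912) - 1216 = 3572 - 1216 = 2356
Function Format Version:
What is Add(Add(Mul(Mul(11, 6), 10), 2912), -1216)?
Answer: 2356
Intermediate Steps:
Add(Add(Mul(Mul(11, 6), 10), 2912), -1216) = Add(Add(Mul(66, 10), 2912), -1216) = Add(Add(660, 2912), -1216) = Add(3572, -1216) = 2356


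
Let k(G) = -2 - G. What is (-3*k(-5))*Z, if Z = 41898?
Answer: -377082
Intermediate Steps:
(-3*k(-5))*Z = -3*(-2 - 1*(-5))*41898 = -3*(-2 + 5)*41898 = -3*3*41898 = -9*41898 = -377082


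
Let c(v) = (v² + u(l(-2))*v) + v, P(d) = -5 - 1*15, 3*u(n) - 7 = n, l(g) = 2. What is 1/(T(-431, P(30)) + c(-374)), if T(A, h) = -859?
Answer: 1/137521 ≈ 7.2716e-6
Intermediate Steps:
u(n) = 7/3 + n/3
P(d) = -20 (P(d) = -5 - 15 = -20)
c(v) = v² + 4*v (c(v) = (v² + (7/3 + (⅓)*2)*v) + v = (v² + (7/3 + ⅔)*v) + v = (v² + 3*v) + v = v² + 4*v)
1/(T(-431, P(30)) + c(-374)) = 1/(-859 - 374*(4 - 374)) = 1/(-859 - 374*(-370)) = 1/(-859 + 138380) = 1/137521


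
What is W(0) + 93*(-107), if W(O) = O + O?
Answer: -9951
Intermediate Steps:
W(O) = 2*O
W(0) + 93*(-107) = 2*0 + 93*(-107) = 0 - 9951 = -9951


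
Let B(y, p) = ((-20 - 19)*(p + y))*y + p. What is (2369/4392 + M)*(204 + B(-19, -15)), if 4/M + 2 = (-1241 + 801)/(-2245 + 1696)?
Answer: 33698530025/481656 ≈ 69964.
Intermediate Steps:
B(y, p) = p + y*(-39*p - 39*y) (B(y, p) = (-39*(p + y))*y + p = (-39*p - 39*y)*y + p = y*(-39*p - 39*y) + p = p + y*(-39*p - 39*y))
M = -1098/329 (M = 4/(-2 + (-1241 + 801)/(-2245 + 1696)) = 4/(-2 - 440/(-549)) = 4/(-2 - 440*(-1/549)) = 4/(-2 + 440/549) = 4/(-658/549) = 4*(-549/658) = -1098/329 ≈ -3.3374)
(2369/4392 + M)*(204 + B(-19, -15)) = (2369/4392 - 1098/329)*(204 + (-15 - 39*(-19)**2 - 39*(-15)*(-19))) = (2369*(1/4392) - 1098/329)*(204 + (-15 - 39*361 - 11115)) = (2369/4392 - 1098/329)*(204 + (-15 - 14079 - 11115)) = -4043015*(204 - 25209)/1444968 = -4043015/1444968*(-25005) = 33698530025/481656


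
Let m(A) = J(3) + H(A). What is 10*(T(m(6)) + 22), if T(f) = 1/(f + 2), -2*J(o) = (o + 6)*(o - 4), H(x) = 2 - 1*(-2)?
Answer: 4640/21 ≈ 220.95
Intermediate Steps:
H(x) = 4 (H(x) = 2 + 2 = 4)
J(o) = -(-4 + o)*(6 + o)/2 (J(o) = -(o + 6)*(o - 4)/2 = -(6 + o)*(-4 + o)/2 = -(-4 + o)*(6 + o)/2)
m(A) = 17/2 (m(A) = (12 - 1*3 - ½*3²) + 4 = (12 - 3 - ½*9) + 4 = (12 - 3 - 9/2) + 4 = 9/2 + 4 = 17/2)
T(f) = 1/(2 + f)
10*(T(m(6)) + 22) = 10*(1/(2 + 17/2) + 22) = 10*(1/(21/2) + 22) = 10*(2/21 + 22) = 10*(464/21) = 4640/21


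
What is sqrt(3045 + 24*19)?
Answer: 3*sqrt(389) ≈ 59.169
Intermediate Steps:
sqrt(3045 + 24*19) = sqrt(3045 + 456) = sqrt(3501) = 3*sqrt(389)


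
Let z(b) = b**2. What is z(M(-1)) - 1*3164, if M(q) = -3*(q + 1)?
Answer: -3164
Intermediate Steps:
M(q) = -3 - 3*q (M(q) = -3*(1 + q) = -3 - 3*q)
z(M(-1)) - 1*3164 = (-3 - 3*(-1))**2 - 1*3164 = (-3 + 3)**2 - 3164 = 0**2 - 3164 = 0 - 3164 = -3164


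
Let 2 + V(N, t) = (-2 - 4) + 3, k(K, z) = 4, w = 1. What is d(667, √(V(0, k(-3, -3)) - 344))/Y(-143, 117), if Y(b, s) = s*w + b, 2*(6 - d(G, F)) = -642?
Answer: -327/26 ≈ -12.577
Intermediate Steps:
V(N, t) = -5 (V(N, t) = -2 + ((-2 - 4) + 3) = -2 + (-6 + 3) = -2 - 3 = -5)
d(G, F) = 327 (d(G, F) = 6 - ½*(-642) = 6 + 321 = 327)
Y(b, s) = b + s (Y(b, s) = s*1 + b = s + b = b + s)
d(667, √(V(0, k(-3, -3)) - 344))/Y(-143, 117) = 327/(-143 + 117) = 327/(-26) = 327*(-1/26) = -327/26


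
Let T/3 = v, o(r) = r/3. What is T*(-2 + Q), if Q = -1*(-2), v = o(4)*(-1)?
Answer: 0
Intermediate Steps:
o(r) = r/3 (o(r) = r*(1/3) = r/3)
v = -4/3 (v = ((1/3)*4)*(-1) = (4/3)*(-1) = -4/3 ≈ -1.3333)
T = -4 (T = 3*(-4/3) = -4)
Q = 2
T*(-2 + Q) = -4*(-2 + 2) = -4*0 = 0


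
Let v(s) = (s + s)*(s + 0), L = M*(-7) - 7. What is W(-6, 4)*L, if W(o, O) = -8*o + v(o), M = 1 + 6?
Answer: -6720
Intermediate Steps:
M = 7
L = -56 (L = 7*(-7) - 7 = -49 - 7 = -56)
v(s) = 2*s² (v(s) = (2*s)*s = 2*s²)
W(o, O) = -8*o + 2*o²
W(-6, 4)*L = (2*(-6)*(-4 - 6))*(-56) = (2*(-6)*(-10))*(-56) = 120*(-56) = -6720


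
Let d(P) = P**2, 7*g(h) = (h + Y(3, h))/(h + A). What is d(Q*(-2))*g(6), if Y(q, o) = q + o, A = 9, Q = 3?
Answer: 36/7 ≈ 5.1429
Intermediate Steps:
Y(q, o) = o + q
g(h) = (3 + 2*h)/(7*(9 + h)) (g(h) = ((h + (h + 3))/(h + 9))/7 = ((h + (3 + h))/(9 + h))/7 = ((3 + 2*h)/(9 + h))/7 = (3 + 2*h)/(7*(9 + h)))
d(Q*(-2))*g(6) = (3*(-2))**2*((3 + 2*6)/(7*(9 + 6))) = (-6)**2*((1/7)*(3 + 12)/15) = 36*((1/7)*(1/15)*15) = 36*(1/7) = 36/7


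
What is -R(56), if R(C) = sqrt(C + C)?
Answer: -4*sqrt(7) ≈ -10.583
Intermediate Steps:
R(C) = sqrt(2)*sqrt(C) (R(C) = sqrt(2*C) = sqrt(2)*sqrt(C))
-R(56) = -sqrt(2)*sqrt(56) = -sqrt(2)*2*sqrt(14) = -4*sqrt(7)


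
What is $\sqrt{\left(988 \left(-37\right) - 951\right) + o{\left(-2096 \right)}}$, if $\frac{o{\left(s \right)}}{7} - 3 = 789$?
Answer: $i \sqrt{31963} \approx 178.78 i$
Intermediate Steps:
$o{\left(s \right)} = 5544$ ($o{\left(s \right)} = 21 + 7 \cdot 789 = 21 + 5523 = 5544$)
$\sqrt{\left(988 \left(-37\right) - 951\right) + o{\left(-2096 \right)}} = \sqrt{\left(988 \left(-37\right) - 951\right) + 5544} = \sqrt{\left(-36556 - 951\right) + 5544} = \sqrt{-37507 + 5544} = \sqrt{-31963} = i \sqrt{31963}$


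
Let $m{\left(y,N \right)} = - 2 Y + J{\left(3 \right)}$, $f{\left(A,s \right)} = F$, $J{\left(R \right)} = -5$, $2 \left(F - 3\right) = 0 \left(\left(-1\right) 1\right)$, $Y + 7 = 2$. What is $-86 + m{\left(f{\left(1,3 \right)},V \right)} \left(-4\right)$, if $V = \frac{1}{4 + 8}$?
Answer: $-106$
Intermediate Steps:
$Y = -5$ ($Y = -7 + 2 = -5$)
$V = \frac{1}{12} \approx 0.083333$
$F = 3$ ($F = 3 + \frac{0 \left(\left(-1\right) 1\right)}{2} = 3 + \frac{0 \left(-1\right)}{2} = 3 + \frac{1}{2} \cdot 0 = 3 + 0 = 3$)
$f{\left(A,s \right)} = 3$
$m{\left(y,N \right)} = 5$ ($m{\left(y,N \right)} = \left(-2\right) \left(-5\right) - 5 = 10 - 5 = 5$)
$-86 + m{\left(f{\left(1,3 \right)},V \right)} \left(-4\right) = -86 + 5 \left(-4\right) = -86 - 20 = -106$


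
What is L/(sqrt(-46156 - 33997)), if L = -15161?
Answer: 15161*I*sqrt(80153)/80153 ≈ 53.551*I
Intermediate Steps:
L/(sqrt(-46156 - 33997)) = -15161/sqrt(-46156 - 33997) = -15161*(-I*sqrt(80153)/80153) = -(-15161)*I*sqrt(80153)/80153 = 15161*I*sqrt(80153)/80153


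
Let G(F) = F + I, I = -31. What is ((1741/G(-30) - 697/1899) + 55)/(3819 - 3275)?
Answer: 3022469/63016416 ≈ 0.047963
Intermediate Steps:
G(F) = -31 + F (G(F) = F - 31 = -31 + F)
((1741/G(-30) - 697/1899) + 55)/(3819 - 3275) = ((1741/(-31 - 30) - 697/1899) + 55)/(3819 - 3275) = ((1741/(-61) - 697*1/1899) + 55)/544 = ((1741*(-1/61) - 697/1899) + 55)*(1/544) = ((-1741/61 - 697/1899) + 55)*(1/544) = (-3348676/115839 + 55)*(1/544) = (3022469/115839)*(1/544) = 3022469/63016416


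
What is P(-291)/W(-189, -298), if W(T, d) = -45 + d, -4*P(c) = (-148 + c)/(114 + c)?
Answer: 439/242844 ≈ 0.0018077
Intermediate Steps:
P(c) = -(-148 + c)/(4*(114 + c))
P(-291)/W(-189, -298) = ((148 - 1*(-291))/(4*(114 - 291)))/(-45 - 298) = ((1/4)*(148 + 291)/(-177))/(-343) = ((1/4)*(-1/177)*439)*(-1/343) = -439/708*(-1/343) = 439/242844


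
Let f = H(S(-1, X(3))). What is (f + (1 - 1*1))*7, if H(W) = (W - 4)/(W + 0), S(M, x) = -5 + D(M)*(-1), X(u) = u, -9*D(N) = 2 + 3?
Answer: 133/10 ≈ 13.300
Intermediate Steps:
D(N) = -5/9 (D(N) = -(2 + 3)/9 = -⅑*5 = -5/9)
S(M, x) = -40/9 (S(M, x) = -5 - 5/9*(-1) = -5 + 5/9 = -40/9)
H(W) = (-4 + W)/W
f = 19/10 (f = (-4 - 40/9)/(-40/9) = -9/40*(-76/9) = 19/10 ≈ 1.9000)
(f + (1 - 1*1))*7 = (19/10 + (1 - 1*1))*7 = (19/10 + (1 - 1))*7 = (19/10 + 0)*7 = (19/10)*7 = 133/10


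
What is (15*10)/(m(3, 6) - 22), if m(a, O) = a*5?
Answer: -150/7 ≈ -21.429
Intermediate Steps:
m(a, O) = 5*a
(15*10)/(m(3, 6) - 22) = (15*10)/(5*3 - 22) = 150/(15 - 22) = 150/(-7) = 150*(-1/7) = -150/7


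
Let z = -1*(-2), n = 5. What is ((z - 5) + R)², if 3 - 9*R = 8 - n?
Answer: 9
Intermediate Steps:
z = 2
R = 0 (R = ⅓ - (8 - 1*5)/9 = ⅓ - (8 - 5)/9 = ⅓ - ⅑*3 = ⅓ - ⅓ = 0)
((z - 5) + R)² = ((2 - 5) + 0)² = (-3 + 0)² = (-3)² = 9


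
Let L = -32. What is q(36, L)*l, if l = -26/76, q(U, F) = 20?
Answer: -130/19 ≈ -6.8421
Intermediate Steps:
l = -13/38 (l = -26*1/76 = -13/38 ≈ -0.34211)
q(36, L)*l = 20*(-13/38) = -130/19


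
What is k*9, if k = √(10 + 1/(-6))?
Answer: 3*√354/2 ≈ 28.222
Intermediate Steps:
k = √354/6 (k = √(10 - ⅙) = √(59/6) = √354/6 ≈ 3.1358)
k*9 = (√354/6)*9 = 3*√354/2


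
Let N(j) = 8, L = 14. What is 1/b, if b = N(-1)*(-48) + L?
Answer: -1/370 ≈ -0.0027027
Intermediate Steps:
b = -370 (b = 8*(-48) + 14 = -384 + 14 = -370)
1/b = 1/(-370) = -1/370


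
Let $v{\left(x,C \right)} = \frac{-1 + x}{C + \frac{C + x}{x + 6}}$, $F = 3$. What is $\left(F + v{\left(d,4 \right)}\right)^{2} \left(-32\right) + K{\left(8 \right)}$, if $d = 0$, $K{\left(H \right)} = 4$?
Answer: $- \frac{11972}{49} \approx -244.33$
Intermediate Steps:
$v{\left(x,C \right)} = \frac{-1 + x}{C + \frac{C + x}{6 + x}}$
$\left(F + v{\left(d,4 \right)}\right)^{2} \left(-32\right) + K{\left(8 \right)} = \left(3 + \frac{-6 + 0^{2} + 5 \cdot 0}{0 + 7 \cdot 4 + 4 \cdot 0}\right)^{2} \left(-32\right) + 4 = \left(3 + \frac{-6 + 0 + 0}{0 + 28 + 0}\right)^{2} \left(-32\right) + 4 = \left(3 + \frac{1}{28} \left(-6\right)\right)^{2} \left(-32\right) + 4 = \left(3 - \frac{3}{14}\right)^{2} \left(-32\right) + 4 = \left(\frac{39}{14}\right)^{2} \left(-32\right) + 4 = \frac{1521}{196} \left(-32\right) + 4 = - \frac{12168}{49} + 4 = - \frac{11972}{49}$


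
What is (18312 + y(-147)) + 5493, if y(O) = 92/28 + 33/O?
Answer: 1166595/49 ≈ 23808.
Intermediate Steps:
y(O) = 23/7 + 33/O (y(O) = 92*(1/28) + 33/O = 23/7 + 33/O)
(18312 + y(-147)) + 5493 = (18312 + (23/7 + 33/(-147))) + 5493 = (18312 + (23/7 + 33*(-1/147))) + 5493 = (18312 + (23/7 - 11/49)) + 5493 = (18312 + 150/49) + 5493 = 897438/49 + 5493 = 1166595/49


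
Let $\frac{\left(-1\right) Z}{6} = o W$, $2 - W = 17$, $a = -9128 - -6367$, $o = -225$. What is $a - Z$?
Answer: $17489$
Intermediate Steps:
$a = -2761$ ($a = -9128 + 6367 = -2761$)
$W = -15$ ($W = 2 - 17 = -15$)
$Z = -20250$ ($Z = - 6 \left(\left(-225\right) \left(-15\right)\right) = \left(-6\right) 3375 = -20250$)
$a - Z = -2761 - -20250 = -2761 + 20250 = 17489$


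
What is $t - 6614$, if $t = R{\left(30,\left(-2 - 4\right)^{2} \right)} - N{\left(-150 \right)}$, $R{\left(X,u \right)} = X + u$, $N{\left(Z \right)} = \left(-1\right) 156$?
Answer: $-6392$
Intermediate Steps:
$N{\left(Z \right)} = -156$
$t = 222$ ($t = \left(30 + \left(-2 - 4\right)^{2}\right) - -156 = \left(30 + \left(-6\right)^{2}\right) + 156 = \left(30 + 36\right) + 156 = 66 + 156 = 222$)
$t - 6614 = 222 - 6614 = -6392$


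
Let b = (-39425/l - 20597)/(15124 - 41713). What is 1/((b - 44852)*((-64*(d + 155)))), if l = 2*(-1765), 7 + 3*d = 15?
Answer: 28157751/12743600282601056 ≈ 2.2096e-9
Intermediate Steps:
d = 8/3 (d = -7/3 + (⅓)*15 = -7/3 + 5 = 8/3 ≈ 2.6667)
l = -3530
b = 14533597/18771834 (b = (-39425/(-3530) - 20597)/(15124 - 41713) = (-39425*(-1/3530) - 20597)/(-26589) = (7885/706 - 20597)*(-1/26589) = -14533597/706*(-1/26589) = 14533597/18771834 ≈ 0.77422)
1/((b - 44852)*((-64*(d + 155)))) = 1/((14533597/18771834 - 44852)*((-64*(8/3 + 155)))) = 1/((-841939764971/18771834)*((-64*473/3))) = -18771834/(841939764971*(-30272/3)) = -18771834/841939764971*(-3/30272) = 28157751/12743600282601056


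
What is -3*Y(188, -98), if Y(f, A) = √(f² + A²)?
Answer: -6*√11237 ≈ -636.03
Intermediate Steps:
Y(f, A) = √(A² + f²)
-3*Y(188, -98) = -3*√((-98)² + 188²) = -3*√(9604 + 35344) = -6*√11237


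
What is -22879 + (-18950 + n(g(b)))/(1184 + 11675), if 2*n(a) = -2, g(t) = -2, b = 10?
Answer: -294220012/12859 ≈ -22880.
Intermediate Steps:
n(a) = -1 (n(a) = (½)*(-2) = -1)
-22879 + (-18950 + n(g(b)))/(1184 + 11675) = -22879 + (-18950 - 1)/(1184 + 11675) = -22879 - 18951/12859 = -294220012/12859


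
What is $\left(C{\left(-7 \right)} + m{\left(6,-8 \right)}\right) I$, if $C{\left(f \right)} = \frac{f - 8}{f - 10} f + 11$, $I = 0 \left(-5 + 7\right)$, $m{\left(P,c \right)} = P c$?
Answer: $0$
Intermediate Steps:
$I = 0$ ($I = 0 \cdot 2 = 0$)
$C{\left(f \right)} = 11 + \frac{f \left(-8 + f\right)}{-10 + f}$ ($C{\left(f \right)} = \frac{-8 + f}{-10 + f} f + 11 = \frac{f \left(-8 + f\right)}{-10 + f} + 11 = 11 + \frac{f \left(-8 + f\right)}{-10 + f}$)
$\left(C{\left(-7 \right)} + m{\left(6,-8 \right)}\right) I = \left(\frac{-110 + \left(-7\right)^{2} + 3 \left(-7\right)}{-10 - 7} + 6 \left(-8\right)\right) 0 = \left(\frac{-110 + 49 - 21}{-17} - 48\right) 0 = \left(\left(- \frac{1}{17}\right) \left(-82\right) - 48\right) 0 = \left(\frac{82}{17} - 48\right) 0 = \left(- \frac{734}{17}\right) 0 = 0$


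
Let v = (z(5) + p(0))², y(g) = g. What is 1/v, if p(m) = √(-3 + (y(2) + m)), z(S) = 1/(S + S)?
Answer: 100/(1 + 10*I)² ≈ -0.97049 - 0.19606*I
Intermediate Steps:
z(S) = 1/(2*S)
p(m) = √(-1 + m) (p(m) = √(-3 + (2 + m)) = √(-1 + m))
v = (⅒ + I)² (v = ((½)/5 + √(-1 + 0))² = ((½)*(⅕) + √(-1))² = (⅒ + I)² ≈ -0.99 + 0.2*I)
1/v = 1/(-99/100 + I/5) = 10000*(-99/100 - I/5)/10201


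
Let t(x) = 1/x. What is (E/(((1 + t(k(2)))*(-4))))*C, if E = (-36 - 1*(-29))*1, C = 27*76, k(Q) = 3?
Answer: 10773/4 ≈ 2693.3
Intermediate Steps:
t(x) = 1/x
C = 2052
E = -7 (E = (-36 + 29)*1 = -7*1 = -7)
(E/(((1 + t(k(2)))*(-4))))*C = -7*(-1/(4*(1 + 1/3)))*2052 = -7*(-1/(4*(1 + ⅓)))*2052 = -7/((4/3)*(-4))*2052 = -7/(-16/3)*2052 = -7*(-3/16)*2052 = (21/16)*2052 = 10773/4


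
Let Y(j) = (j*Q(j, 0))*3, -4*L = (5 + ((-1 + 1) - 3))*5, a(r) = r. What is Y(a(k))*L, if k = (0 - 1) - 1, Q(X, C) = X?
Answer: -30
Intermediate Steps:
k = -2 (k = -1 - 1 = -2)
L = -5/2 (L = -(5 + ((-1 + 1) - 3))*5/4 = -(5 + (0 - 3))*5/4 = -(5 - 3)*5/4 = -5/2 ≈ -2.5000)
Y(j) = 3*j² (Y(j) = (j*j)*3 = j²*3 = 3*j²)
Y(a(k))*L = (3*(-2)²)*(-5/2) = (3*4)*(-5/2) = 12*(-5/2) = -30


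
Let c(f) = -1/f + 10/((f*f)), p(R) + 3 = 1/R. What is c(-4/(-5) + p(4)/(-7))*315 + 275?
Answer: 62044775/27889 ≈ 2224.7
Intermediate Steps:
p(R) = -3 + 1/R
c(f) = -1/f + 10/f² (c(f) = -1/f + 10/(f²) = -1/f + 10/f²)
c(-4/(-5) + p(4)/(-7))*315 + 275 = ((10 - (-4/(-5) + (-3 + 1/4)/(-7)))/(-4/(-5) + (-3 + 1/4)/(-7))²)*315 + 275 = ((10 - (-4*(-⅕) + (-3 + ¼)*(-⅐)))/(-4*(-⅕) + (-3 + ¼)*(-⅐))²)*315 + 275 = ((10 - (⅘ - 11/4*(-⅐)))/(⅘ - 11/4*(-⅐))²)*315 + 275 = ((10 - (⅘ + 11/28))/(⅘ + 11/28)²)*315 + 275 = ((10 - 1*167/140)/(167/140)²)*315 + 275 = (19600*(10 - 167/140)/27889)*315 + 275 = ((19600/27889)*(1233/140))*315 + 275 = (172620/27889)*315 + 275 = 54375300/27889 + 275 = 62044775/27889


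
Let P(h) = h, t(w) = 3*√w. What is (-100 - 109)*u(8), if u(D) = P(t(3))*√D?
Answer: -1254*√6 ≈ -3071.7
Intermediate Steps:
u(D) = 3*√3*√D (u(D) = (3*√3)*√D = 3*√3*√D)
(-100 - 109)*u(8) = (-100 - 109)*(3*√3*√8) = -627*√3*2*√2 = -1254*√6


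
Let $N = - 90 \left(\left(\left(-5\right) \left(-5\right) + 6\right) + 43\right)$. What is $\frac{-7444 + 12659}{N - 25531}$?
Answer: $- \frac{5215}{32191} \approx -0.162$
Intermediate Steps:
$N = -6660$ ($N = - 90 \left(\left(25 + 6\right) + 43\right) = - 90 \left(31 + 43\right) = \left(-90\right) 74 = -6660$)
$\frac{-7444 + 12659}{N - 25531} = \frac{-7444 + 12659}{-6660 - 25531} = \frac{5215}{-32191} = 5215 \left(- \frac{1}{32191}\right) = - \frac{5215}{32191}$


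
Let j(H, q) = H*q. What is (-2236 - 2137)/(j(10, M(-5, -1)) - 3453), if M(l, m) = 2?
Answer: 4373/3433 ≈ 1.2738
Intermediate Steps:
(-2236 - 2137)/(j(10, M(-5, -1)) - 3453) = (-2236 - 2137)/(10*2 - 3453) = -4373/(20 - 3453) = -4373/(-3433) = -4373*(-1/3433) = 4373/3433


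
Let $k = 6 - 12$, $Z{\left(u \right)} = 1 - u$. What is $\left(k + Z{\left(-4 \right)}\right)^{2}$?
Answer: $1$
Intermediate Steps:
$k = -6$ ($k = 6 - 12 = -6$)
$\left(k + Z{\left(-4 \right)}\right)^{2} = \left(-6 + \left(1 - -4\right)\right)^{2} = \left(-6 + \left(1 + 4\right)\right)^{2} = \left(-6 + 5\right)^{2} = \left(-1\right)^{2} = 1$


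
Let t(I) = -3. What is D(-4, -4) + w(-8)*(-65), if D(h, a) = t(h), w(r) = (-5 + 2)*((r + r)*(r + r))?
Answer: 49917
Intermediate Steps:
w(r) = -12*r² (w(r) = -3*2*r*2*r = -12*r²)
D(h, a) = -3
D(-4, -4) + w(-8)*(-65) = -3 - 12*(-8)²*(-65) = -3 - 12*64*(-65) = -3 - 768*(-65) = -3 + 49920 = 49917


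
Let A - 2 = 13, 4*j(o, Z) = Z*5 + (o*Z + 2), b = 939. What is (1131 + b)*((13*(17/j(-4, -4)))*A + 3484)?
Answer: -6512220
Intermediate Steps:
j(o, Z) = 1/2 + 5*Z/4 + Z*o/4 (j(o, Z) = (Z*5 + (o*Z + 2))/4 = (5*Z + (Z*o + 2))/4 = (5*Z + (2 + Z*o))/4 = (2 + 5*Z + Z*o)/4 = 1/2 + 5*Z/4 + Z*o/4)
A = 15 (A = 2 + 13 = 15)
(1131 + b)*((13*(17/j(-4, -4)))*A + 3484) = (1131 + 939)*((13*(17/(1/2 + (5/4)*(-4) + (1/4)*(-4)*(-4))))*15 + 3484) = 2070*((13*(17/(1/2 - 5 + 4)))*15 + 3484) = 2070*((13*(17/(-1/2)))*15 + 3484) = 2070*((13*(17*(-2)))*15 + 3484) = 2070*((13*(-34))*15 + 3484) = 2070*(-442*15 + 3484) = 2070*(-6630 + 3484) = 2070*(-3146) = -6512220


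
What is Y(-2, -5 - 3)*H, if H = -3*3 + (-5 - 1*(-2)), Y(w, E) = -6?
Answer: 72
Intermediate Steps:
H = -12 (H = -9 + (-5 + 2) = -9 - 3 = -12)
Y(-2, -5 - 3)*H = -6*(-12) = 72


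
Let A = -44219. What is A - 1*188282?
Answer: -232501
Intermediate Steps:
A - 1*188282 = -44219 - 1*188282 = -44219 - 188282 = -232501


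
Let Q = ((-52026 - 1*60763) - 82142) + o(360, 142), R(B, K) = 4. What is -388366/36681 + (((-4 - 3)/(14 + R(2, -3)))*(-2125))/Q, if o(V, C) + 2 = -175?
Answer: -454821757793/42940539288 ≈ -10.592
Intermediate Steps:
o(V, C) = -177 (o(V, C) = -2 - 175 = -177)
Q = -195108 (Q = ((-52026 - 1*60763) - 82142) - 177 = ((-52026 - 60763) - 82142) - 177 = (-112789 - 82142) - 177 = -194931 - 177 = -195108)
-388366/36681 + (((-4 - 3)/(14 + R(2, -3)))*(-2125))/Q = -388366/36681 + (((-4 - 3)/(14 + 4))*(-2125))/(-195108) = -388366*1/36681 + (-7/18*(-2125))*(-1/195108) = -388366/36681 + (-7*1/18*(-2125))*(-1/195108) = -388366/36681 - 7/18*(-2125)*(-1/195108) = -388366/36681 + (14875/18)*(-1/195108) = -388366/36681 - 14875/3511944 = -454821757793/42940539288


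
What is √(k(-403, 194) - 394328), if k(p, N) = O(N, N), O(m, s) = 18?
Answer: I*√394310 ≈ 627.94*I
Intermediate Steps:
k(p, N) = 18
√(k(-403, 194) - 394328) = √(18 - 394328) = √(-394310) = I*√394310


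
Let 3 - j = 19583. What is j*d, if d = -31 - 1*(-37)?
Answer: -117480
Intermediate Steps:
j = -19580 (j = 3 - 1*19583 = 3 - 19583 = -19580)
d = 6 (d = -31 + 37 = 6)
j*d = -19580*6 = -117480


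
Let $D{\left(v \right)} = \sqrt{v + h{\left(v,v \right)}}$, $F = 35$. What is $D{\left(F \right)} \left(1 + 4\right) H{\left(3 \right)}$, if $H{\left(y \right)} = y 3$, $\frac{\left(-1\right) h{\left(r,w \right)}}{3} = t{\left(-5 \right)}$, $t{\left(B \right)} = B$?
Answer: $225 \sqrt{2} \approx 318.2$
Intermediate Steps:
$h{\left(r,w \right)} = 15$ ($h{\left(r,w \right)} = \left(-3\right) \left(-5\right) = 15$)
$D{\left(v \right)} = \sqrt{15 + v}$ ($D{\left(v \right)} = \sqrt{v + 15} = \sqrt{15 + v}$)
$H{\left(y \right)} = 3 y$
$D{\left(F \right)} \left(1 + 4\right) H{\left(3 \right)} = \sqrt{15 + 35} \left(1 + 4\right) 3 \cdot 3 = \sqrt{50} \cdot 5 \cdot 9 = 5 \sqrt{2} \cdot 45 = 225 \sqrt{2}$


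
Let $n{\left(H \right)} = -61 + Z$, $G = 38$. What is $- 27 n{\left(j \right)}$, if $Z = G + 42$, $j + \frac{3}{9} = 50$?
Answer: $-513$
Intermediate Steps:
$j = \frac{149}{3}$ ($j = - \frac{1}{3} + 50 = \frac{149}{3} \approx 49.667$)
$Z = 80$ ($Z = 38 + 42 = 80$)
$n{\left(H \right)} = 19$ ($n{\left(H \right)} = -61 + 80 = 19$)
$- 27 n{\left(j \right)} = \left(-27\right) 19 = -513$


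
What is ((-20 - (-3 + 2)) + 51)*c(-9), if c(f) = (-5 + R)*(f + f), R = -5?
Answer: 5760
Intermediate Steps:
c(f) = -20*f (c(f) = (-5 - 5)*(f + f) = -20*f)
((-20 - (-3 + 2)) + 51)*c(-9) = ((-20 - (-3 + 2)) + 51)*(-20*(-9)) = ((-20 - (-1)) + 51)*180 = ((-20 - 1*(-1)) + 51)*180 = ((-20 + 1) + 51)*180 = (-19 + 51)*180 = 32*180 = 5760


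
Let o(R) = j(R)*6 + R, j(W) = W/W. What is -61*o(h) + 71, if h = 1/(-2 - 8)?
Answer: -2889/10 ≈ -288.90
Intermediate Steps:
j(W) = 1
h = -⅒ (h = 1/(-10) = -⅒ ≈ -0.10000)
o(R) = 6 + R (o(R) = 1*6 + R = 6 + R)
-61*o(h) + 71 = -61*(6 - ⅒) + 71 = -61*59/10 + 71 = -3599/10 + 71 = -2889/10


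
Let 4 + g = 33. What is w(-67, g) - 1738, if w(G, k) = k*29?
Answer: -897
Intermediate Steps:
g = 29 (g = -4 + 33 = 29)
w(G, k) = 29*k
w(-67, g) - 1738 = 29*29 - 1738 = 841 - 1738 = -897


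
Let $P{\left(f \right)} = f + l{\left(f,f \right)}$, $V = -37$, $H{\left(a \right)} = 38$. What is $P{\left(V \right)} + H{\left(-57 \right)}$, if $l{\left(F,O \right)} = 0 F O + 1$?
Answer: $2$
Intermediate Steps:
$l{\left(F,O \right)} = 1$ ($l{\left(F,O \right)} = 0 O + 1 = 0 + 1 = 1$)
$P{\left(f \right)} = 1 + f$ ($P{\left(f \right)} = f + 1 = 1 + f$)
$P{\left(V \right)} + H{\left(-57 \right)} = \left(1 - 37\right) + 38 = -36 + 38 = 2$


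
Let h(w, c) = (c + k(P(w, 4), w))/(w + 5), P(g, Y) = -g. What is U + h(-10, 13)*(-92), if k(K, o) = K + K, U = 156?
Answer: 3816/5 ≈ 763.20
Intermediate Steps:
k(K, o) = 2*K
h(w, c) = (c - 2*w)/(5 + w) (h(w, c) = (c + 2*(-w))/(w + 5) = (c - 2*w)/(5 + w))
U + h(-10, 13)*(-92) = 156 + ((13 - 2*(-10))/(5 - 10))*(-92) = 156 + ((13 + 20)/(-5))*(-92) = 156 - ⅕*33*(-92) = 156 - 33/5*(-92) = 156 + 3036/5 = 3816/5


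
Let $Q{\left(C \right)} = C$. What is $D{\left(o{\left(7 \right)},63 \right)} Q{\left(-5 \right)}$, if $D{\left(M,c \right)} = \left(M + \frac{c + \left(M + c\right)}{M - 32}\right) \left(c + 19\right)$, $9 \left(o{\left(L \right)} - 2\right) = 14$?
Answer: $\frac{235955}{576} \approx 409.64$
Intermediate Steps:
$o{\left(L \right)} = \frac{32}{9}$ ($o{\left(L \right)} = 2 + \frac{1}{9} \cdot 14 = 2 + \frac{14}{9} = \frac{32}{9}$)
$D{\left(M,c \right)} = \left(19 + c\right) \left(M + \frac{M + 2 c}{-32 + M}\right)$ ($D{\left(M,c \right)} = \left(M + \frac{M + 2 c}{-32 + M}\right) \left(19 + c\right) = \left(19 + c\right) \left(M + \frac{M + 2 c}{-32 + M}\right)$)
$D{\left(o{\left(7 \right)},63 \right)} Q{\left(-5 \right)} = \frac{\left(-589\right) \frac{32}{9} + 2 \cdot 63^{2} + 19 \left(\frac{32}{9}\right)^{2} + 38 \cdot 63 + 63 \left(\frac{32}{9}\right)^{2} - \frac{992}{9} \cdot 63}{-32 + \frac{32}{9}} \left(-5\right) = \frac{- \frac{18848}{9} + 2 \cdot 3969 + 19 \cdot \frac{1024}{81} + 2394 + 63 \cdot \frac{1024}{81} - 6944}{- \frac{256}{9}} \left(-5\right) = - \frac{9 \left(- \frac{18848}{9} + 7938 + \frac{19456}{81} + 2394 + \frac{7168}{9} - 6944\right)}{256} \left(-5\right) = \left(- \frac{9}{256}\right) \frac{188764}{81} \left(-5\right) = \left(- \frac{47191}{576}\right) \left(-5\right) = \frac{235955}{576}$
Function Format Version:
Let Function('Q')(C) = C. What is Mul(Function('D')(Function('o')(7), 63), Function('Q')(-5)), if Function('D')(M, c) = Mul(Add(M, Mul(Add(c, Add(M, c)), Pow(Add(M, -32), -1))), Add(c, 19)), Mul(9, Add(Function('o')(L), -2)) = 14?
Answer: Rational(235955, 576) ≈ 409.64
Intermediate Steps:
Function('o')(L) = Rational(32, 9) (Function('o')(L) = Add(2, Mul(Rational(1, 9), 14)) = Add(2, Rational(14, 9)) = Rational(32, 9))
Function('D')(M, c) = Mul(Add(19, c), Add(M, Mul(Pow(Add(-32, M), -1), Add(M, Mul(2, c))))) (Function('D')(M, c) = Mul(Add(M, Mul(Add(M, Mul(2, c)), Pow(Add(-32, M), -1))), Add(19, c)) = Mul(Add(M, Mul(Pow(Add(-32, M), -1), Add(M, Mul(2, c)))), Add(19, c)) = Mul(Add(19, c), Add(M, Mul(Pow(Add(-32, M), -1), Add(M, Mul(2, c))))))
Mul(Function('D')(Function('o')(7), 63), Function('Q')(-5)) = Mul(Mul(Pow(Add(-32, Rational(32, 9)), -1), Add(Mul(-589, Rational(32, 9)), Mul(2, Pow(63, 2)), Mul(19, Pow(Rational(32, 9), 2)), Mul(38, 63), Mul(63, Pow(Rational(32, 9), 2)), Mul(-31, Rational(32, 9), 63))), -5) = Mul(Mul(Pow(Rational(-256, 9), -1), Add(Rational(-18848, 9), Mul(2, 3969), Mul(19, Rational(1024, 81)), 2394, Mul(63, Rational(1024, 81)), -6944)), -5) = Mul(Mul(Rational(-9, 256), Add(Rational(-18848, 9), 7938, Rational(19456, 81), 2394, Rational(7168, 9), -6944)), -5) = Mul(Mul(Rational(-9, 256), Rational(188764, 81)), -5) = Mul(Rational(-47191, 576), -5) = Rational(235955, 576)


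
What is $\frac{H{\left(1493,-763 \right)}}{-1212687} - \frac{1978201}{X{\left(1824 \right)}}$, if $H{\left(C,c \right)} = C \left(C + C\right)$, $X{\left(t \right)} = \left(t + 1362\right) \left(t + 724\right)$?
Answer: $- \frac{612531066937}{156261996072} \approx -3.9199$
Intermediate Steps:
$X{\left(t \right)} = \left(724 + t\right) \left(1362 + t\right)$ ($X{\left(t \right)} = \left(1362 + t\right) \left(724 + t\right) = \left(724 + t\right) \left(1362 + t\right)$)
$H{\left(C,c \right)} = 2 C^{2}$ ($H{\left(C,c \right)} = C 2 C = 2 C^{2}$)
$\frac{H{\left(1493,-763 \right)}}{-1212687} - \frac{1978201}{X{\left(1824 \right)}} = \frac{2 \cdot 1493^{2}}{-1212687} - \frac{1978201}{986088 + 1824^{2} + 2086 \cdot 1824} = 2 \cdot 2229049 \left(- \frac{1}{1212687}\right) - \frac{1978201}{986088 + 3326976 + 3804864} = 4458098 \left(- \frac{1}{1212687}\right) - \frac{1978201}{8117928} = - \frac{4458098}{1212687} - \frac{1978201}{8117928} = - \frac{612531066937}{156261996072}$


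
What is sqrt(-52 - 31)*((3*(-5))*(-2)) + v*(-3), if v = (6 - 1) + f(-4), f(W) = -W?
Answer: -27 + 30*I*sqrt(83) ≈ -27.0 + 273.31*I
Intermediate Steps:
v = 9 (v = (6 - 1) - 1*(-4) = 5 + 4 = 9)
sqrt(-52 - 31)*((3*(-5))*(-2)) + v*(-3) = sqrt(-52 - 31)*((3*(-5))*(-2)) + 9*(-3) = sqrt(-83)*(-15*(-2)) - 27 = (I*sqrt(83))*30 - 27 = 30*I*sqrt(83) - 27 = -27 + 30*I*sqrt(83)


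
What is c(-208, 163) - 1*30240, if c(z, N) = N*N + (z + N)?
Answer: -3716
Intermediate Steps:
c(z, N) = N + z + N² (c(z, N) = N² + (N + z) = N + z + N²)
c(-208, 163) - 1*30240 = (163 - 208 + 163²) - 1*30240 = (163 - 208 + 26569) - 30240 = 26524 - 30240 = -3716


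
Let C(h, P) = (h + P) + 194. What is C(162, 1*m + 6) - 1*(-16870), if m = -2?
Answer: 17230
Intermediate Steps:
C(h, P) = 194 + P + h (C(h, P) = (P + h) + 194 = 194 + P + h)
C(162, 1*m + 6) - 1*(-16870) = (194 + (1*(-2) + 6) + 162) - 1*(-16870) = (194 + (-2 + 6) + 162) + 16870 = (194 + 4 + 162) + 16870 = 360 + 16870 = 17230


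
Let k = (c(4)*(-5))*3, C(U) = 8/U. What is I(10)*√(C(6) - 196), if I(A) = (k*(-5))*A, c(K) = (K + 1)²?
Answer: 12500*I*√438 ≈ 2.6161e+5*I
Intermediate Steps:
c(K) = (1 + K)²
k = -375 (k = ((1 + 4)²*(-5))*3 = (5²*(-5))*3 = (25*(-5))*3 = -125*3 = -375)
I(A) = 1875*A (I(A) = (-375*(-5))*A = 1875*A)
I(10)*√(C(6) - 196) = (1875*10)*√(8/6 - 196) = 18750*√(8*(⅙) - 196) = 18750*√(4/3 - 196) = 18750*√(-584/3) = 18750*(2*I*√438/3) = 12500*I*√438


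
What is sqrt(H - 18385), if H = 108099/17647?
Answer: 2*I*sqrt(1430871683353)/17647 ≈ 135.57*I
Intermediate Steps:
H = 108099/17647 (H = 108099*(1/17647) = 108099/17647 ≈ 6.1256)
sqrt(H - 18385) = sqrt(108099/17647 - 18385) = sqrt(-324331996/17647) = 2*I*sqrt(1430871683353)/17647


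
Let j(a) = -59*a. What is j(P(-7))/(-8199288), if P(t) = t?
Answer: -413/8199288 ≈ -5.0370e-5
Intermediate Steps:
j(P(-7))/(-8199288) = -59*(-7)/(-8199288) = 413*(-1/8199288) = -413/8199288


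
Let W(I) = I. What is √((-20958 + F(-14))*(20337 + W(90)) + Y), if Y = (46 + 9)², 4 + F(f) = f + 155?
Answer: I*√425307542 ≈ 20623.0*I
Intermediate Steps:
F(f) = 151 + f (F(f) = -4 + (f + 155) = -4 + (155 + f) = 151 + f)
Y = 3025 (Y = 55² = 3025)
√((-20958 + F(-14))*(20337 + W(90)) + Y) = √((-20958 + (151 - 14))*(20337 + 90) + 3025) = √((-20958 + 137)*20427 + 3025) = √(-20821*20427 + 3025) = √(-425310567 + 3025) = √(-425307542) = I*√425307542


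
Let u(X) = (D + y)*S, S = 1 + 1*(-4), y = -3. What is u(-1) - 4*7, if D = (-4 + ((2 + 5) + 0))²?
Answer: -46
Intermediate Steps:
S = -3 (S = 1 - 4 = -3)
D = 9 (D = (-4 + (7 + 0))² = (-4 + 7)² = 3² = 9)
u(X) = -18 (u(X) = (9 - 3)*(-3) = 6*(-3) = -18)
u(-1) - 4*7 = -18 - 4*7 = -18 - 28 = -46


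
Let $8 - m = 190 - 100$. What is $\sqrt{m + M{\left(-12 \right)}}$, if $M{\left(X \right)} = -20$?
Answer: $i \sqrt{102} \approx 10.1 i$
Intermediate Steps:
$m = -82$ ($m = 8 - \left(190 - 100\right) = 8 - 90 = -82$)
$\sqrt{m + M{\left(-12 \right)}} = \sqrt{-82 - 20} = \sqrt{-102} = i \sqrt{102}$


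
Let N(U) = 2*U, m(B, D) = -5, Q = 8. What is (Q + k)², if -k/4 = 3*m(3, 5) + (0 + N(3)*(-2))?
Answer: 13456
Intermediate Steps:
k = 108 (k = -4*(3*(-5) + (0 + (2*3)*(-2))) = -4*(-15 + (0 + 6*(-2))) = -4*(-15 + (0 - 12)) = -4*(-15 - 12) = -4*(-27) = 108)
(Q + k)² = (8 + 108)² = 116² = 13456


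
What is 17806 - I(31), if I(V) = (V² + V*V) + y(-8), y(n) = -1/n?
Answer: 127071/8 ≈ 15884.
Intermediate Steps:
I(V) = ⅛ + 2*V² (I(V) = (V² + V*V) - 1/(-8) = (V² + V²) - 1*(-⅛) = 2*V² + ⅛ = ⅛ + 2*V²)
17806 - I(31) = 17806 - (⅛ + 2*31²) = 17806 - (⅛ + 2*961) = 17806 - (⅛ + 1922) = 17806 - 1*15377/8 = 17806 - 15377/8 = 127071/8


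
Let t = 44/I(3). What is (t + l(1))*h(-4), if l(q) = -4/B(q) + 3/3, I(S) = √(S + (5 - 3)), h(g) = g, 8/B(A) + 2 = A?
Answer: -6 - 176*√5/5 ≈ -84.710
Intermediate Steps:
B(A) = 8/(-2 + A)
I(S) = √(2 + S) (I(S) = √(S + 2) = √(2 + S))
l(q) = 2 - q/2 (l(q) = -(-1 + q/2) + 3/3 = -4*(-¼ + q/8) + 3*(⅓) = (1 - q/2) + 1 = 2 - q/2)
t = 44*√5/5 (t = 44/(√(2 + 3)) = 44/(√5) = 44*(√5/5) = 44*√5/5 ≈ 19.677)
(t + l(1))*h(-4) = (44*√5/5 + (2 - ½*1))*(-4) = (44*√5/5 + (2 - ½))*(-4) = (44*√5/5 + 3/2)*(-4) = (3/2 + 44*√5/5)*(-4) = -6 - 176*√5/5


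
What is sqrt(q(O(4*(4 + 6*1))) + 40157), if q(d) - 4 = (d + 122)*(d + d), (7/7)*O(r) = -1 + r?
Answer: sqrt(52719) ≈ 229.61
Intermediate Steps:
O(r) = -1 + r
q(d) = 4 + 2*d*(122 + d) (q(d) = 4 + (d + 122)*(d + d) = 4 + (122 + d)*(2*d) = 4 + 2*d*(122 + d))
sqrt(q(O(4*(4 + 6*1))) + 40157) = sqrt((4 + 2*(-1 + 4*(4 + 6*1))**2 + 244*(-1 + 4*(4 + 6*1))) + 40157) = sqrt((4 + 2*(-1 + 4*(4 + 6))**2 + 244*(-1 + 4*(4 + 6))) + 40157) = sqrt((4 + 2*(-1 + 4*10)**2 + 244*(-1 + 4*10)) + 40157) = sqrt((4 + 2*(-1 + 40)**2 + 244*(-1 + 40)) + 40157) = sqrt((4 + 2*39**2 + 244*39) + 40157) = sqrt((4 + 2*1521 + 9516) + 40157) = sqrt((4 + 3042 + 9516) + 40157) = sqrt(12562 + 40157) = sqrt(52719)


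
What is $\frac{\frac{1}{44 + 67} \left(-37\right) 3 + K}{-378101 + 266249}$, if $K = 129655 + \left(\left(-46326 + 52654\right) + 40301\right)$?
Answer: $- \frac{19587}{12428} \approx -1.576$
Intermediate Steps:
$K = 176284$ ($K = 129655 + \left(6328 + 40301\right) = 129655 + 46629 = 176284$)
$\frac{\frac{1}{44 + 67} \left(-37\right) 3 + K}{-378101 + 266249} = \frac{\frac{1}{44 + 67} \left(-37\right) 3 + 176284}{-378101 + 266249} = \frac{\frac{1}{111} \left(-37\right) 3 + 176284}{-111852} = \left(\frac{1}{111} \left(-37\right) 3 + 176284\right) \left(- \frac{1}{111852}\right) = \left(\left(- \frac{1}{3}\right) 3 + 176284\right) \left(- \frac{1}{111852}\right) = \left(-1 + 176284\right) \left(- \frac{1}{111852}\right) = 176283 \left(- \frac{1}{111852}\right) = - \frac{19587}{12428}$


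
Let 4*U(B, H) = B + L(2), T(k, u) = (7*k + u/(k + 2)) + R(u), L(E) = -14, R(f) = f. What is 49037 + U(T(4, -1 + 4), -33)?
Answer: 392331/8 ≈ 49041.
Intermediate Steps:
T(k, u) = u + 7*k + u/(2 + k) (T(k, u) = (7*k + u/(k + 2)) + u = (7*k + u/(2 + k)) + u = u + 7*k + u/(2 + k))
U(B, H) = -7/2 + B/4 (U(B, H) = (B - 14)/4 = (-14 + B)/4 = -7/2 + B/4)
49037 + U(T(4, -1 + 4), -33) = 49037 + (-7/2 + ((3*(-1 + 4) + 7*4² + 14*4 + 4*(-1 + 4))/(2 + 4))/4) = 49037 + (-7/2 + ((3*3 + 7*16 + 56 + 4*3)/6)/4) = 49037 + (-7/2 + ((9 + 112 + 56 + 12)/6)/4) = 49037 + (-7/2 + ((⅙)*189)/4) = 49037 + (-7/2 + (¼)*(63/2)) = 49037 + (-7/2 + 63/8) = 49037 + 35/8 = 392331/8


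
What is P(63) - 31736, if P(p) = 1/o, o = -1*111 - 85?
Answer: -6220257/196 ≈ -31736.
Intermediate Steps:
o = -196 (o = -111 - 85 = -196)
P(p) = -1/196 (P(p) = 1/(-196) = -1/196)
P(63) - 31736 = -1/196 - 31736 = -6220257/196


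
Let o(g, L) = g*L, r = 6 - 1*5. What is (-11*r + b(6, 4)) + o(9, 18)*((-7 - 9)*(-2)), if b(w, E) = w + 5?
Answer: 5184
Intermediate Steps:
r = 1 (r = 6 - 5 = 1)
b(w, E) = 5 + w
o(g, L) = L*g
(-11*r + b(6, 4)) + o(9, 18)*((-7 - 9)*(-2)) = (-11*1 + (5 + 6)) + (18*9)*((-7 - 9)*(-2)) = (-11 + 11) + 162*(-16*(-2)) = 0 + 162*32 = 0 + 5184 = 5184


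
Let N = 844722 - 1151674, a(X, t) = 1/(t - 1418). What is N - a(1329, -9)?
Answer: -438020503/1427 ≈ -3.0695e+5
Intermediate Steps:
a(X, t) = 1/(-1418 + t)
N = -306952
N - a(1329, -9) = -306952 - 1/(-1418 - 9) = -306952 - 1/(-1427) = -306952 - 1*(-1/1427) = -306952 + 1/1427 = -438020503/1427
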